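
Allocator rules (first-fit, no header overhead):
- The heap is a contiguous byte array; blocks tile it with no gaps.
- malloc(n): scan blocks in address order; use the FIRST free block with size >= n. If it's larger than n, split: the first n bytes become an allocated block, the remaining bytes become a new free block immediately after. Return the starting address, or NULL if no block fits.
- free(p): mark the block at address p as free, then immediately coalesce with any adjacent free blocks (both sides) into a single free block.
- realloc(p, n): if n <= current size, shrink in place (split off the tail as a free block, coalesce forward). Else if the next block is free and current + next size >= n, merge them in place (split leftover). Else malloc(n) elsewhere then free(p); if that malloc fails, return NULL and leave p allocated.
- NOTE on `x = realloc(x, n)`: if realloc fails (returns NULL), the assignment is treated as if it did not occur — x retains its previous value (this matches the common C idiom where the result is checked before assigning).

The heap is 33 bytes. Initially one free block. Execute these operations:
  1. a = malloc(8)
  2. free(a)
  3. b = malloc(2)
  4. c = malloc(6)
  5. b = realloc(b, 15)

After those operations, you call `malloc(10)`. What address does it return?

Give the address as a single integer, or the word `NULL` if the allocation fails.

Op 1: a = malloc(8) -> a = 0; heap: [0-7 ALLOC][8-32 FREE]
Op 2: free(a) -> (freed a); heap: [0-32 FREE]
Op 3: b = malloc(2) -> b = 0; heap: [0-1 ALLOC][2-32 FREE]
Op 4: c = malloc(6) -> c = 2; heap: [0-1 ALLOC][2-7 ALLOC][8-32 FREE]
Op 5: b = realloc(b, 15) -> b = 8; heap: [0-1 FREE][2-7 ALLOC][8-22 ALLOC][23-32 FREE]
malloc(10): first-fit scan over [0-1 FREE][2-7 ALLOC][8-22 ALLOC][23-32 FREE] -> 23

Answer: 23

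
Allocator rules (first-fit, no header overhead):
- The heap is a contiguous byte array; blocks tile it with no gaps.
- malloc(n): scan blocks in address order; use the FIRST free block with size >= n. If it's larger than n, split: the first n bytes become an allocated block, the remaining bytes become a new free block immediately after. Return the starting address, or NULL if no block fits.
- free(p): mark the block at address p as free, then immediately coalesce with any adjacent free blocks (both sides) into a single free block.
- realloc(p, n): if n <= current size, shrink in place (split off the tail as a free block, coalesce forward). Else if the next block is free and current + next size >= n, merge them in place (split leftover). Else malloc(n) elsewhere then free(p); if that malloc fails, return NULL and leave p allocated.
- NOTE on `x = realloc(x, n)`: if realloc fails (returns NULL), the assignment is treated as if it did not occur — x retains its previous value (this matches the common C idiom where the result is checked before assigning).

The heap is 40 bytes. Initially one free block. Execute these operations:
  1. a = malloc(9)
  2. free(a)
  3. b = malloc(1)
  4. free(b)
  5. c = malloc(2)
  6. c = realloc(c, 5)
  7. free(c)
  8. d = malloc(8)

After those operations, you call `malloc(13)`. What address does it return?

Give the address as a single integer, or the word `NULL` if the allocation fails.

Op 1: a = malloc(9) -> a = 0; heap: [0-8 ALLOC][9-39 FREE]
Op 2: free(a) -> (freed a); heap: [0-39 FREE]
Op 3: b = malloc(1) -> b = 0; heap: [0-0 ALLOC][1-39 FREE]
Op 4: free(b) -> (freed b); heap: [0-39 FREE]
Op 5: c = malloc(2) -> c = 0; heap: [0-1 ALLOC][2-39 FREE]
Op 6: c = realloc(c, 5) -> c = 0; heap: [0-4 ALLOC][5-39 FREE]
Op 7: free(c) -> (freed c); heap: [0-39 FREE]
Op 8: d = malloc(8) -> d = 0; heap: [0-7 ALLOC][8-39 FREE]
malloc(13): first-fit scan over [0-7 ALLOC][8-39 FREE] -> 8

Answer: 8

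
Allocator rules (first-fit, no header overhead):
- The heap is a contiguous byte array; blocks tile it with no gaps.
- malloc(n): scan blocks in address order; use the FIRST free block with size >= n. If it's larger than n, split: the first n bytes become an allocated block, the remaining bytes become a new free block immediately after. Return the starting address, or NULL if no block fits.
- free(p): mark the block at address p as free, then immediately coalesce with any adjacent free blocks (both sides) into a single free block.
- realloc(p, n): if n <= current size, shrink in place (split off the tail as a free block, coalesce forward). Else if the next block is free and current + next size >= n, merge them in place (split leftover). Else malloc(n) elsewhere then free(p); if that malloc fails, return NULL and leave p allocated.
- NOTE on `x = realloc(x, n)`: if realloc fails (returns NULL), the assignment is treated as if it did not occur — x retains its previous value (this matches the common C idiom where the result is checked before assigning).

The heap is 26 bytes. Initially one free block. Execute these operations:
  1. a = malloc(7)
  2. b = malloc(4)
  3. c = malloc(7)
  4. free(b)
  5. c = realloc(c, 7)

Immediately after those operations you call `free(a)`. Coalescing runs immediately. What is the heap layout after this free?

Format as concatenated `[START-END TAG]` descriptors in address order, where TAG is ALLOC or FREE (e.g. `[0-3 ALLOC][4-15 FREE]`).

Answer: [0-10 FREE][11-17 ALLOC][18-25 FREE]

Derivation:
Op 1: a = malloc(7) -> a = 0; heap: [0-6 ALLOC][7-25 FREE]
Op 2: b = malloc(4) -> b = 7; heap: [0-6 ALLOC][7-10 ALLOC][11-25 FREE]
Op 3: c = malloc(7) -> c = 11; heap: [0-6 ALLOC][7-10 ALLOC][11-17 ALLOC][18-25 FREE]
Op 4: free(b) -> (freed b); heap: [0-6 ALLOC][7-10 FREE][11-17 ALLOC][18-25 FREE]
Op 5: c = realloc(c, 7) -> c = 11; heap: [0-6 ALLOC][7-10 FREE][11-17 ALLOC][18-25 FREE]
free(a): a = 0 -> block [0-6 ALLOC]; mark free, coalesce with adjacent free neighbors -> [0-10 FREE][11-17 ALLOC][18-25 FREE]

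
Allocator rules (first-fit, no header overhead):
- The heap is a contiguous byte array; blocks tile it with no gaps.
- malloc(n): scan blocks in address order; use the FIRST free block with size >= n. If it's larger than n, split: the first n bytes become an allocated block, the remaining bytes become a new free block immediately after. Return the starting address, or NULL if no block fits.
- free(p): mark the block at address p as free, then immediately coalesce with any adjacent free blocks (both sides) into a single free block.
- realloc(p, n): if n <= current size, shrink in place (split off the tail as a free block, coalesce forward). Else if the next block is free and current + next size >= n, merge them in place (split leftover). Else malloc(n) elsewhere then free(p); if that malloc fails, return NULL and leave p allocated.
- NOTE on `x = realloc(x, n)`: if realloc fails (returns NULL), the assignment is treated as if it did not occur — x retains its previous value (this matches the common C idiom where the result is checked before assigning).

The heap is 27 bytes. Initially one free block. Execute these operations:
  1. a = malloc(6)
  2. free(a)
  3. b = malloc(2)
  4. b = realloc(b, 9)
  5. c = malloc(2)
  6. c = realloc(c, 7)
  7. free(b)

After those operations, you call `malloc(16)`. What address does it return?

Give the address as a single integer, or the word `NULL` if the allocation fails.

Answer: NULL

Derivation:
Op 1: a = malloc(6) -> a = 0; heap: [0-5 ALLOC][6-26 FREE]
Op 2: free(a) -> (freed a); heap: [0-26 FREE]
Op 3: b = malloc(2) -> b = 0; heap: [0-1 ALLOC][2-26 FREE]
Op 4: b = realloc(b, 9) -> b = 0; heap: [0-8 ALLOC][9-26 FREE]
Op 5: c = malloc(2) -> c = 9; heap: [0-8 ALLOC][9-10 ALLOC][11-26 FREE]
Op 6: c = realloc(c, 7) -> c = 9; heap: [0-8 ALLOC][9-15 ALLOC][16-26 FREE]
Op 7: free(b) -> (freed b); heap: [0-8 FREE][9-15 ALLOC][16-26 FREE]
malloc(16): first-fit scan over [0-8 FREE][9-15 ALLOC][16-26 FREE] -> NULL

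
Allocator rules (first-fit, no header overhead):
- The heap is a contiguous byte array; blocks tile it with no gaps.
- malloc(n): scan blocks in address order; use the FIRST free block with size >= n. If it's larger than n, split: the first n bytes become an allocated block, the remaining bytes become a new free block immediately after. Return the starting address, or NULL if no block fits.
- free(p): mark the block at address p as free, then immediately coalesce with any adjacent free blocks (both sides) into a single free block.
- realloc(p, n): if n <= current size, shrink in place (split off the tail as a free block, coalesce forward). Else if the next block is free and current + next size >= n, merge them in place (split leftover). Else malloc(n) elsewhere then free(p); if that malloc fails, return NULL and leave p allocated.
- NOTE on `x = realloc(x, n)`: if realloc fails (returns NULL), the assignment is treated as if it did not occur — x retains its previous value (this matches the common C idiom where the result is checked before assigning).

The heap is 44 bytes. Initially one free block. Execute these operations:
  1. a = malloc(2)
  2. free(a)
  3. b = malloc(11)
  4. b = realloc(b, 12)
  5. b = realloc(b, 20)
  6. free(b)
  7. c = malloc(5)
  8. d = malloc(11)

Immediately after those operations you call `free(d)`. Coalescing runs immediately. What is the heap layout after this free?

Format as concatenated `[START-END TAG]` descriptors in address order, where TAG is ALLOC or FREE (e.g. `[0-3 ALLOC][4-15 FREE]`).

Answer: [0-4 ALLOC][5-43 FREE]

Derivation:
Op 1: a = malloc(2) -> a = 0; heap: [0-1 ALLOC][2-43 FREE]
Op 2: free(a) -> (freed a); heap: [0-43 FREE]
Op 3: b = malloc(11) -> b = 0; heap: [0-10 ALLOC][11-43 FREE]
Op 4: b = realloc(b, 12) -> b = 0; heap: [0-11 ALLOC][12-43 FREE]
Op 5: b = realloc(b, 20) -> b = 0; heap: [0-19 ALLOC][20-43 FREE]
Op 6: free(b) -> (freed b); heap: [0-43 FREE]
Op 7: c = malloc(5) -> c = 0; heap: [0-4 ALLOC][5-43 FREE]
Op 8: d = malloc(11) -> d = 5; heap: [0-4 ALLOC][5-15 ALLOC][16-43 FREE]
free(d): d = 5 -> block [5-15 ALLOC]; mark free, coalesce with adjacent free neighbors -> [0-4 ALLOC][5-43 FREE]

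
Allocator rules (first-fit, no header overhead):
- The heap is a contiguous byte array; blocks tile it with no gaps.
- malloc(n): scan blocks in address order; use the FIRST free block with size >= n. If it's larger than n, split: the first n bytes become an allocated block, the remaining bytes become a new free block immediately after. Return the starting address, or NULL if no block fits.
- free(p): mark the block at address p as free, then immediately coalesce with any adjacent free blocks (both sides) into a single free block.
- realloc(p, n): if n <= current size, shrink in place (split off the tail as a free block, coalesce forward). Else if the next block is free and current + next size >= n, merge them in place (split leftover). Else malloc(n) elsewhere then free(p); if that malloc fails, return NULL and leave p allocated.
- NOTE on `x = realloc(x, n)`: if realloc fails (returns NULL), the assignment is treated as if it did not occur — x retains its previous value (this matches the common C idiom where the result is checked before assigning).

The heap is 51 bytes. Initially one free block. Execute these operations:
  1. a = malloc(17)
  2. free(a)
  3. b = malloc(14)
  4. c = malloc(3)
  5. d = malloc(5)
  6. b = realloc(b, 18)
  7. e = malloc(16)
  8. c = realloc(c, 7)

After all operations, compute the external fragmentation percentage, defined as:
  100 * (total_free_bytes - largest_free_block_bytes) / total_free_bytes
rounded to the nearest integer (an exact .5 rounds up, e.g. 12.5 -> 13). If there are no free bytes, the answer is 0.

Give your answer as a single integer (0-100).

Answer: 48

Derivation:
Op 1: a = malloc(17) -> a = 0; heap: [0-16 ALLOC][17-50 FREE]
Op 2: free(a) -> (freed a); heap: [0-50 FREE]
Op 3: b = malloc(14) -> b = 0; heap: [0-13 ALLOC][14-50 FREE]
Op 4: c = malloc(3) -> c = 14; heap: [0-13 ALLOC][14-16 ALLOC][17-50 FREE]
Op 5: d = malloc(5) -> d = 17; heap: [0-13 ALLOC][14-16 ALLOC][17-21 ALLOC][22-50 FREE]
Op 6: b = realloc(b, 18) -> b = 22; heap: [0-13 FREE][14-16 ALLOC][17-21 ALLOC][22-39 ALLOC][40-50 FREE]
Op 7: e = malloc(16) -> e = NULL; heap: [0-13 FREE][14-16 ALLOC][17-21 ALLOC][22-39 ALLOC][40-50 FREE]
Op 8: c = realloc(c, 7) -> c = 0; heap: [0-6 ALLOC][7-16 FREE][17-21 ALLOC][22-39 ALLOC][40-50 FREE]
Free blocks: [10 11] total_free=21 largest=11 -> 100*(21-11)/21 = 1000/21 ≈ 47.619 -> rounds to 48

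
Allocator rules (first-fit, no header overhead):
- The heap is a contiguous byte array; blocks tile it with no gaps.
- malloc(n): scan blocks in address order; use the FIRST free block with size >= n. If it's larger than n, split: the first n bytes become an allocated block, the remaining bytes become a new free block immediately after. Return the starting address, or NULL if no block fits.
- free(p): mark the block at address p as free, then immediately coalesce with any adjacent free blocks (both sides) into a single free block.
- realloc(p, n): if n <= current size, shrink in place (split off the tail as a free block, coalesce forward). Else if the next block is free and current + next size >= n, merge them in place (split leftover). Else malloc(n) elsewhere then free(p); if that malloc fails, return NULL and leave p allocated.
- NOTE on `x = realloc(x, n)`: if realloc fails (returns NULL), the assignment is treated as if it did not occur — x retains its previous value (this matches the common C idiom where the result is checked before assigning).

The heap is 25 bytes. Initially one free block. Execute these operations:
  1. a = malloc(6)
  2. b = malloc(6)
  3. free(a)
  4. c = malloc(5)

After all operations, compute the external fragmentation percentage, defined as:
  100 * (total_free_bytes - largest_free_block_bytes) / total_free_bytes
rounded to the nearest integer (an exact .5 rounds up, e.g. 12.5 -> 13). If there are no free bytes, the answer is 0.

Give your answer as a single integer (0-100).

Answer: 7

Derivation:
Op 1: a = malloc(6) -> a = 0; heap: [0-5 ALLOC][6-24 FREE]
Op 2: b = malloc(6) -> b = 6; heap: [0-5 ALLOC][6-11 ALLOC][12-24 FREE]
Op 3: free(a) -> (freed a); heap: [0-5 FREE][6-11 ALLOC][12-24 FREE]
Op 4: c = malloc(5) -> c = 0; heap: [0-4 ALLOC][5-5 FREE][6-11 ALLOC][12-24 FREE]
Free blocks: [1 13] total_free=14 largest=13 -> 100*(14-13)/14 = 100/14 ≈ 7.143 -> rounds to 7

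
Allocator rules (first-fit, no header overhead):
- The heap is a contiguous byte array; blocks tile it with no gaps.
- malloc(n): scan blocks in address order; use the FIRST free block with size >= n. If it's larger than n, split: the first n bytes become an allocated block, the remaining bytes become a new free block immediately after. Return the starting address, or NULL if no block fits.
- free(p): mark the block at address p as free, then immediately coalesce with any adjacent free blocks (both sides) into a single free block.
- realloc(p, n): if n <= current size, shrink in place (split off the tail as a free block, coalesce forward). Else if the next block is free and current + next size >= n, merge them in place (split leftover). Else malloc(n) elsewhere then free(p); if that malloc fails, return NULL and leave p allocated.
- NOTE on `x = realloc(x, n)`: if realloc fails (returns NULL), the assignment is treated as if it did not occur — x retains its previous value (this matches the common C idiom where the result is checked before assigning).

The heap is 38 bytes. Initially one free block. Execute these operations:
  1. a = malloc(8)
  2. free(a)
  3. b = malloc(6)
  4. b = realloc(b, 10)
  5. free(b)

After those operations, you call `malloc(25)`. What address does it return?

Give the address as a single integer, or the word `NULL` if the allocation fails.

Op 1: a = malloc(8) -> a = 0; heap: [0-7 ALLOC][8-37 FREE]
Op 2: free(a) -> (freed a); heap: [0-37 FREE]
Op 3: b = malloc(6) -> b = 0; heap: [0-5 ALLOC][6-37 FREE]
Op 4: b = realloc(b, 10) -> b = 0; heap: [0-9 ALLOC][10-37 FREE]
Op 5: free(b) -> (freed b); heap: [0-37 FREE]
malloc(25): first-fit scan over [0-37 FREE] -> 0

Answer: 0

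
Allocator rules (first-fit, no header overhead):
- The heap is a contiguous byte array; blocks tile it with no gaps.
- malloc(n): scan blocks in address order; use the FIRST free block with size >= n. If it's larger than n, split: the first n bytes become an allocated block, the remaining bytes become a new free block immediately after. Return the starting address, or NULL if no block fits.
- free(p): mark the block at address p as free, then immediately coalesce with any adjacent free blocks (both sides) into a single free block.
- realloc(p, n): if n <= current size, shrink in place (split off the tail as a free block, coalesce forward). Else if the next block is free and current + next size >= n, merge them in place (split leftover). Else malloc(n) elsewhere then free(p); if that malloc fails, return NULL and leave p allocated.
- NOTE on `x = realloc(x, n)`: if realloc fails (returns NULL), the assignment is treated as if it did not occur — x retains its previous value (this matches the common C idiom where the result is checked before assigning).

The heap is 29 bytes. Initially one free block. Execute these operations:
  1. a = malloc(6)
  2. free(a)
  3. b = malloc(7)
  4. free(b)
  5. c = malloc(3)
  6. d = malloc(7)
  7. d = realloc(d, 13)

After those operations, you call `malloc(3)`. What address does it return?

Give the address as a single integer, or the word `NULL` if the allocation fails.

Answer: 16

Derivation:
Op 1: a = malloc(6) -> a = 0; heap: [0-5 ALLOC][6-28 FREE]
Op 2: free(a) -> (freed a); heap: [0-28 FREE]
Op 3: b = malloc(7) -> b = 0; heap: [0-6 ALLOC][7-28 FREE]
Op 4: free(b) -> (freed b); heap: [0-28 FREE]
Op 5: c = malloc(3) -> c = 0; heap: [0-2 ALLOC][3-28 FREE]
Op 6: d = malloc(7) -> d = 3; heap: [0-2 ALLOC][3-9 ALLOC][10-28 FREE]
Op 7: d = realloc(d, 13) -> d = 3; heap: [0-2 ALLOC][3-15 ALLOC][16-28 FREE]
malloc(3): first-fit scan over [0-2 ALLOC][3-15 ALLOC][16-28 FREE] -> 16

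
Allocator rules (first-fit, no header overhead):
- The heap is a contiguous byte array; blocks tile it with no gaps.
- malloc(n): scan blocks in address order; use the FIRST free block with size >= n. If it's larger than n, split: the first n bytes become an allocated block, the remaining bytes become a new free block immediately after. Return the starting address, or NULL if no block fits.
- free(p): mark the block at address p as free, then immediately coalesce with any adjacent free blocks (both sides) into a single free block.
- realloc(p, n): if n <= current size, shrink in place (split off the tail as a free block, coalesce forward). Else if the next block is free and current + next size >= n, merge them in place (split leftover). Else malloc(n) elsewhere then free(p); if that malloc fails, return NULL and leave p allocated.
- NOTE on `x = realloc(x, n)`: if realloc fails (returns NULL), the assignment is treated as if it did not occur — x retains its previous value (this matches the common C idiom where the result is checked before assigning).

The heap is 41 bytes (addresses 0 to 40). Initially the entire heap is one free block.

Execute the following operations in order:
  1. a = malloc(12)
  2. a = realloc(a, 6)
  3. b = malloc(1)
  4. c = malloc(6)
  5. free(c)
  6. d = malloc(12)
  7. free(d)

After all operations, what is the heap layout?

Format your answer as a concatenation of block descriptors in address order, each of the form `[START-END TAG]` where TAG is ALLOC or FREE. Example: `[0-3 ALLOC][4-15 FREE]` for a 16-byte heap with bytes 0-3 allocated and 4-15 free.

Op 1: a = malloc(12) -> a = 0; heap: [0-11 ALLOC][12-40 FREE]
Op 2: a = realloc(a, 6) -> a = 0; heap: [0-5 ALLOC][6-40 FREE]
Op 3: b = malloc(1) -> b = 6; heap: [0-5 ALLOC][6-6 ALLOC][7-40 FREE]
Op 4: c = malloc(6) -> c = 7; heap: [0-5 ALLOC][6-6 ALLOC][7-12 ALLOC][13-40 FREE]
Op 5: free(c) -> (freed c); heap: [0-5 ALLOC][6-6 ALLOC][7-40 FREE]
Op 6: d = malloc(12) -> d = 7; heap: [0-5 ALLOC][6-6 ALLOC][7-18 ALLOC][19-40 FREE]
Op 7: free(d) -> (freed d); heap: [0-5 ALLOC][6-6 ALLOC][7-40 FREE]

Answer: [0-5 ALLOC][6-6 ALLOC][7-40 FREE]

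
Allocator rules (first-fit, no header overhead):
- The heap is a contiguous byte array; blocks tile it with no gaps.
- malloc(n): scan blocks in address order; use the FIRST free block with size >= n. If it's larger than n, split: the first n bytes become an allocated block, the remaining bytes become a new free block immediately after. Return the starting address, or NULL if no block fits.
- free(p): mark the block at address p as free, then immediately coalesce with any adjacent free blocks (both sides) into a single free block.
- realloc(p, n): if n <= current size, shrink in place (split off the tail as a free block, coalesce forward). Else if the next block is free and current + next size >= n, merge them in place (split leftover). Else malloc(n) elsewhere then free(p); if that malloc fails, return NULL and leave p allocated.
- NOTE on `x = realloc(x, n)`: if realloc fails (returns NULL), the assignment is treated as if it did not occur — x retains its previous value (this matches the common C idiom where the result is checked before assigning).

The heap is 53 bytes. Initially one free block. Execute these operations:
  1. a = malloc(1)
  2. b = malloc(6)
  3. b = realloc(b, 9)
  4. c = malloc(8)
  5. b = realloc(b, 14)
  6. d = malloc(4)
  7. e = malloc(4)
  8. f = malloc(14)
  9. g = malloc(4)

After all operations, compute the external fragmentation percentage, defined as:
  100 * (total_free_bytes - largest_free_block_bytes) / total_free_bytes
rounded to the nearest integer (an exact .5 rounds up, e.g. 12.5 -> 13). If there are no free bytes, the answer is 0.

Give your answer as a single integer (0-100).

Answer: 25

Derivation:
Op 1: a = malloc(1) -> a = 0; heap: [0-0 ALLOC][1-52 FREE]
Op 2: b = malloc(6) -> b = 1; heap: [0-0 ALLOC][1-6 ALLOC][7-52 FREE]
Op 3: b = realloc(b, 9) -> b = 1; heap: [0-0 ALLOC][1-9 ALLOC][10-52 FREE]
Op 4: c = malloc(8) -> c = 10; heap: [0-0 ALLOC][1-9 ALLOC][10-17 ALLOC][18-52 FREE]
Op 5: b = realloc(b, 14) -> b = 18; heap: [0-0 ALLOC][1-9 FREE][10-17 ALLOC][18-31 ALLOC][32-52 FREE]
Op 6: d = malloc(4) -> d = 1; heap: [0-0 ALLOC][1-4 ALLOC][5-9 FREE][10-17 ALLOC][18-31 ALLOC][32-52 FREE]
Op 7: e = malloc(4) -> e = 5; heap: [0-0 ALLOC][1-4 ALLOC][5-8 ALLOC][9-9 FREE][10-17 ALLOC][18-31 ALLOC][32-52 FREE]
Op 8: f = malloc(14) -> f = 32; heap: [0-0 ALLOC][1-4 ALLOC][5-8 ALLOC][9-9 FREE][10-17 ALLOC][18-31 ALLOC][32-45 ALLOC][46-52 FREE]
Op 9: g = malloc(4) -> g = 46; heap: [0-0 ALLOC][1-4 ALLOC][5-8 ALLOC][9-9 FREE][10-17 ALLOC][18-31 ALLOC][32-45 ALLOC][46-49 ALLOC][50-52 FREE]
Free blocks: [1 3] total_free=4 largest=3 -> 100*(4-3)/4 = 100/4 = 25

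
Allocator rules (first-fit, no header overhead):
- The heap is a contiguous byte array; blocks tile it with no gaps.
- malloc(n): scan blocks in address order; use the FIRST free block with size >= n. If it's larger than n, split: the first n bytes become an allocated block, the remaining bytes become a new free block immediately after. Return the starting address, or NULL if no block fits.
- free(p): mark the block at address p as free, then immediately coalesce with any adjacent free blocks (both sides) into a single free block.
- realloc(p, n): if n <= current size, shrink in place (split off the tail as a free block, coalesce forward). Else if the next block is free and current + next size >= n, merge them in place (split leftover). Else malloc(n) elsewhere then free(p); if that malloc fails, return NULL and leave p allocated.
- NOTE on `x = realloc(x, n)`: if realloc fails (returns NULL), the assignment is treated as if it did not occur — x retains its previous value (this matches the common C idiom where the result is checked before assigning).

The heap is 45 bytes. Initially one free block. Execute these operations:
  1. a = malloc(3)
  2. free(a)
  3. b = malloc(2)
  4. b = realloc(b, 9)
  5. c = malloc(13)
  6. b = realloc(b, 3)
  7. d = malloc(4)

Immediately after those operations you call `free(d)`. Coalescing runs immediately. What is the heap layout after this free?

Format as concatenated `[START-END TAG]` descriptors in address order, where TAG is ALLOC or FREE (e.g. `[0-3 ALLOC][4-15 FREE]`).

Op 1: a = malloc(3) -> a = 0; heap: [0-2 ALLOC][3-44 FREE]
Op 2: free(a) -> (freed a); heap: [0-44 FREE]
Op 3: b = malloc(2) -> b = 0; heap: [0-1 ALLOC][2-44 FREE]
Op 4: b = realloc(b, 9) -> b = 0; heap: [0-8 ALLOC][9-44 FREE]
Op 5: c = malloc(13) -> c = 9; heap: [0-8 ALLOC][9-21 ALLOC][22-44 FREE]
Op 6: b = realloc(b, 3) -> b = 0; heap: [0-2 ALLOC][3-8 FREE][9-21 ALLOC][22-44 FREE]
Op 7: d = malloc(4) -> d = 3; heap: [0-2 ALLOC][3-6 ALLOC][7-8 FREE][9-21 ALLOC][22-44 FREE]
free(d): d = 3 -> block [3-6 ALLOC]; mark free, coalesce with adjacent free neighbors -> [0-2 ALLOC][3-8 FREE][9-21 ALLOC][22-44 FREE]

Answer: [0-2 ALLOC][3-8 FREE][9-21 ALLOC][22-44 FREE]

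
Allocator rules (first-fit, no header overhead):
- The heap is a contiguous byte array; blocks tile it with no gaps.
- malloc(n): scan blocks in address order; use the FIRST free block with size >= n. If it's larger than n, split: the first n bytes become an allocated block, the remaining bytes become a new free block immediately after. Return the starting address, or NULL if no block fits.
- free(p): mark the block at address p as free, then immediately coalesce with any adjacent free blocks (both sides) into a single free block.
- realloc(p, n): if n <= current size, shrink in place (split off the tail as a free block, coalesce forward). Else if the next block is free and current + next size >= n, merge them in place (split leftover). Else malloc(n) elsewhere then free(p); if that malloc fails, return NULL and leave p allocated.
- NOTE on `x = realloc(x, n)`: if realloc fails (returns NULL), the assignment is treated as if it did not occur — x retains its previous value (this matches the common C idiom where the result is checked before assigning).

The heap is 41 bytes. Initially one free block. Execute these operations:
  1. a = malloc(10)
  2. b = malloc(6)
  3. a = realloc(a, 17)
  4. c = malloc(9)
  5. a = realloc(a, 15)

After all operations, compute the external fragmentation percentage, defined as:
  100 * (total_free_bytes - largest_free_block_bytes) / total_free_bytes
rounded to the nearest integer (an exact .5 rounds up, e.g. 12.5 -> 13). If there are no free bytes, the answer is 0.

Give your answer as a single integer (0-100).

Answer: 9

Derivation:
Op 1: a = malloc(10) -> a = 0; heap: [0-9 ALLOC][10-40 FREE]
Op 2: b = malloc(6) -> b = 10; heap: [0-9 ALLOC][10-15 ALLOC][16-40 FREE]
Op 3: a = realloc(a, 17) -> a = 16; heap: [0-9 FREE][10-15 ALLOC][16-32 ALLOC][33-40 FREE]
Op 4: c = malloc(9) -> c = 0; heap: [0-8 ALLOC][9-9 FREE][10-15 ALLOC][16-32 ALLOC][33-40 FREE]
Op 5: a = realloc(a, 15) -> a = 16; heap: [0-8 ALLOC][9-9 FREE][10-15 ALLOC][16-30 ALLOC][31-40 FREE]
Free blocks: [1 10] total_free=11 largest=10 -> 100*(11-10)/11 = 100/11 ≈ 9.091 -> rounds to 9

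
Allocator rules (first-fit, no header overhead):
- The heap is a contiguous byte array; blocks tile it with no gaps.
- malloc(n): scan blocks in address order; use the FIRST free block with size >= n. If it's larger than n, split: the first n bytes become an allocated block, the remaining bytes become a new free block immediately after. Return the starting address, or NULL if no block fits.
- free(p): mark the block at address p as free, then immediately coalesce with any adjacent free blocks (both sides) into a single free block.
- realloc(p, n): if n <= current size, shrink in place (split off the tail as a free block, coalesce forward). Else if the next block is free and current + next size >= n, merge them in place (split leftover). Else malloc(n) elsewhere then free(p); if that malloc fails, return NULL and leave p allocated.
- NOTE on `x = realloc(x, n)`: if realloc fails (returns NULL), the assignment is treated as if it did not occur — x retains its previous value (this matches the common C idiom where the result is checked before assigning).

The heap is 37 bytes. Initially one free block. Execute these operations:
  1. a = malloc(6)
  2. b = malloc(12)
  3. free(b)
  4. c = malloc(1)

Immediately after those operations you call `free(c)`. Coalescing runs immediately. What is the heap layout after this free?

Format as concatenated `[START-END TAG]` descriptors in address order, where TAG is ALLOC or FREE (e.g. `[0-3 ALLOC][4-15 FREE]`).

Op 1: a = malloc(6) -> a = 0; heap: [0-5 ALLOC][6-36 FREE]
Op 2: b = malloc(12) -> b = 6; heap: [0-5 ALLOC][6-17 ALLOC][18-36 FREE]
Op 3: free(b) -> (freed b); heap: [0-5 ALLOC][6-36 FREE]
Op 4: c = malloc(1) -> c = 6; heap: [0-5 ALLOC][6-6 ALLOC][7-36 FREE]
free(c): c = 6 -> block [6-6 ALLOC]; mark free, coalesce with adjacent free neighbors -> [0-5 ALLOC][6-36 FREE]

Answer: [0-5 ALLOC][6-36 FREE]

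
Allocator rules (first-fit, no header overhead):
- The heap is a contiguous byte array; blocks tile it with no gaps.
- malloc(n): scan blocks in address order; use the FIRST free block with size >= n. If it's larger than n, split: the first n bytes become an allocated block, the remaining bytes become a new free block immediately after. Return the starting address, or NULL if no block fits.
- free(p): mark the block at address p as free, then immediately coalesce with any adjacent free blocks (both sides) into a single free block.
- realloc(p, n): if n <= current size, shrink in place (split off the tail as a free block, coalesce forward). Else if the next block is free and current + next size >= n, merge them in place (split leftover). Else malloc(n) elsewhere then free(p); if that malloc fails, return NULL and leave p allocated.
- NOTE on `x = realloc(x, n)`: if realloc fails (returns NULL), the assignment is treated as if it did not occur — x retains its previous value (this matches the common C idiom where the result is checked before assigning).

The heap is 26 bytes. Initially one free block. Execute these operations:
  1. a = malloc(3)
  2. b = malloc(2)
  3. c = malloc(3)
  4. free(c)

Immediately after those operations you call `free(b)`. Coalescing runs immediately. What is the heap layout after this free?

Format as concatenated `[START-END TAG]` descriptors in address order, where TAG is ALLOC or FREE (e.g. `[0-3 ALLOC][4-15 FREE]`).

Op 1: a = malloc(3) -> a = 0; heap: [0-2 ALLOC][3-25 FREE]
Op 2: b = malloc(2) -> b = 3; heap: [0-2 ALLOC][3-4 ALLOC][5-25 FREE]
Op 3: c = malloc(3) -> c = 5; heap: [0-2 ALLOC][3-4 ALLOC][5-7 ALLOC][8-25 FREE]
Op 4: free(c) -> (freed c); heap: [0-2 ALLOC][3-4 ALLOC][5-25 FREE]
free(b): b = 3 -> block [3-4 ALLOC]; mark free, coalesce with adjacent free neighbors -> [0-2 ALLOC][3-25 FREE]

Answer: [0-2 ALLOC][3-25 FREE]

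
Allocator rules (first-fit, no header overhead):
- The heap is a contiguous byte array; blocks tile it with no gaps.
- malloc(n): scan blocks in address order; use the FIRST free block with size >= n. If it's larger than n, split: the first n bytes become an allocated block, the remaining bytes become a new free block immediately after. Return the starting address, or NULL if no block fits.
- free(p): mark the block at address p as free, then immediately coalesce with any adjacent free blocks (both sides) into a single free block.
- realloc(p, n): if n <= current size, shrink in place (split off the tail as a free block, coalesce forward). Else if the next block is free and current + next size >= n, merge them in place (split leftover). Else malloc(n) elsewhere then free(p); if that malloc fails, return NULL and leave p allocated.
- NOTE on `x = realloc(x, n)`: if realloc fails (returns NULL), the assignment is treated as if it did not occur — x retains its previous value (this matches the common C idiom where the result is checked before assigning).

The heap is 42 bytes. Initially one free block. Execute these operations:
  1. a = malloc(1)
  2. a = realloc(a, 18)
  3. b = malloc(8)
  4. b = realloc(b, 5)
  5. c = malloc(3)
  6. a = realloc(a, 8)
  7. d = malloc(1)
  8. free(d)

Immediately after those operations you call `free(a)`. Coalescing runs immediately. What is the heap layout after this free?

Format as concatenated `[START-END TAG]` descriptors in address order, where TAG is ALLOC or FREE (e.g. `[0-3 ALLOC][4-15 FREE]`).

Answer: [0-17 FREE][18-22 ALLOC][23-25 ALLOC][26-41 FREE]

Derivation:
Op 1: a = malloc(1) -> a = 0; heap: [0-0 ALLOC][1-41 FREE]
Op 2: a = realloc(a, 18) -> a = 0; heap: [0-17 ALLOC][18-41 FREE]
Op 3: b = malloc(8) -> b = 18; heap: [0-17 ALLOC][18-25 ALLOC][26-41 FREE]
Op 4: b = realloc(b, 5) -> b = 18; heap: [0-17 ALLOC][18-22 ALLOC][23-41 FREE]
Op 5: c = malloc(3) -> c = 23; heap: [0-17 ALLOC][18-22 ALLOC][23-25 ALLOC][26-41 FREE]
Op 6: a = realloc(a, 8) -> a = 0; heap: [0-7 ALLOC][8-17 FREE][18-22 ALLOC][23-25 ALLOC][26-41 FREE]
Op 7: d = malloc(1) -> d = 8; heap: [0-7 ALLOC][8-8 ALLOC][9-17 FREE][18-22 ALLOC][23-25 ALLOC][26-41 FREE]
Op 8: free(d) -> (freed d); heap: [0-7 ALLOC][8-17 FREE][18-22 ALLOC][23-25 ALLOC][26-41 FREE]
free(a): a = 0 -> block [0-7 ALLOC]; mark free, coalesce with adjacent free neighbors -> [0-17 FREE][18-22 ALLOC][23-25 ALLOC][26-41 FREE]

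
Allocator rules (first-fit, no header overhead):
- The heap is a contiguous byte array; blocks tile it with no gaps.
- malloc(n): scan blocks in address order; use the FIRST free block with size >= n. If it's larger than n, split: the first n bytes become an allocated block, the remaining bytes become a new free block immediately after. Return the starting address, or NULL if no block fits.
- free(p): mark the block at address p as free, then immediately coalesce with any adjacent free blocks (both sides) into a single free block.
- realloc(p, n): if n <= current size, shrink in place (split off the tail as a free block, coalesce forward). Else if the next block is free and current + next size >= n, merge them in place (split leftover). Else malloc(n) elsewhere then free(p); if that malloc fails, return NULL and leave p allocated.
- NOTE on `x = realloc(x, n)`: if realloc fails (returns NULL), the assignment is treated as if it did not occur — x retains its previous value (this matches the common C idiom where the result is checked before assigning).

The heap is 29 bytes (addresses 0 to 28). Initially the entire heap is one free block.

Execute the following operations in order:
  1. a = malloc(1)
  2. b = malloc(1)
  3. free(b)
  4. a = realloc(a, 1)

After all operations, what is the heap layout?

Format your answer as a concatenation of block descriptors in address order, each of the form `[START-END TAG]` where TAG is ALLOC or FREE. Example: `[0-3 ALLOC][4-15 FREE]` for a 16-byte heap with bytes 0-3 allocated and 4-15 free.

Answer: [0-0 ALLOC][1-28 FREE]

Derivation:
Op 1: a = malloc(1) -> a = 0; heap: [0-0 ALLOC][1-28 FREE]
Op 2: b = malloc(1) -> b = 1; heap: [0-0 ALLOC][1-1 ALLOC][2-28 FREE]
Op 3: free(b) -> (freed b); heap: [0-0 ALLOC][1-28 FREE]
Op 4: a = realloc(a, 1) -> a = 0; heap: [0-0 ALLOC][1-28 FREE]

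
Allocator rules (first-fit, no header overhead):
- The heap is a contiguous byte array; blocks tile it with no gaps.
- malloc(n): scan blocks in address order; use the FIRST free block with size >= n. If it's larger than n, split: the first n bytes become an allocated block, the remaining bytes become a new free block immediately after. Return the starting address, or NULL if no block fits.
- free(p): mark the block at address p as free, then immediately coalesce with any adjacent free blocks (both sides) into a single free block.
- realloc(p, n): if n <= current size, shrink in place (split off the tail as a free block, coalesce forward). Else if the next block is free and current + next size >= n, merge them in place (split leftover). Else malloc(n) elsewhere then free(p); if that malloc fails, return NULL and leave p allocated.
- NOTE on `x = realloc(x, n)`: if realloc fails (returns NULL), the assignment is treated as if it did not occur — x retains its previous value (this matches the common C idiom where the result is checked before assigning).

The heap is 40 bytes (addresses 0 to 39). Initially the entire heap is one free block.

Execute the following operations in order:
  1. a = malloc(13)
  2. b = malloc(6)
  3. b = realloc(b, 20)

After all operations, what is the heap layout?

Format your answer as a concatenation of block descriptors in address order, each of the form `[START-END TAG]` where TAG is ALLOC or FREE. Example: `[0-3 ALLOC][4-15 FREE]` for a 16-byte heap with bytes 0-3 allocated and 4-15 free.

Op 1: a = malloc(13) -> a = 0; heap: [0-12 ALLOC][13-39 FREE]
Op 2: b = malloc(6) -> b = 13; heap: [0-12 ALLOC][13-18 ALLOC][19-39 FREE]
Op 3: b = realloc(b, 20) -> b = 13; heap: [0-12 ALLOC][13-32 ALLOC][33-39 FREE]

Answer: [0-12 ALLOC][13-32 ALLOC][33-39 FREE]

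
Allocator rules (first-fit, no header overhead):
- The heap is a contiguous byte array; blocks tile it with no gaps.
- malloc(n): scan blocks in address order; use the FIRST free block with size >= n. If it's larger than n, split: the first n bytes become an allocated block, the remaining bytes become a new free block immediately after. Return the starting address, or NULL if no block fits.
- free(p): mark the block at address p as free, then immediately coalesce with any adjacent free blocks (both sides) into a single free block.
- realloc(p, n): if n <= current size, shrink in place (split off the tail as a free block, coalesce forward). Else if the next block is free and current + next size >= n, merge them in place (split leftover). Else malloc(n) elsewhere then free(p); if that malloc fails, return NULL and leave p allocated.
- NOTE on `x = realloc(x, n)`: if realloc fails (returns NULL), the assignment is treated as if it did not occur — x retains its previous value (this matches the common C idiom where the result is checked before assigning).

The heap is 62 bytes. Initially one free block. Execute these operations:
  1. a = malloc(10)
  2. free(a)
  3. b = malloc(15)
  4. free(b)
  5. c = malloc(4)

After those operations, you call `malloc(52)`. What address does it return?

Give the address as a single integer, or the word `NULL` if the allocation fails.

Op 1: a = malloc(10) -> a = 0; heap: [0-9 ALLOC][10-61 FREE]
Op 2: free(a) -> (freed a); heap: [0-61 FREE]
Op 3: b = malloc(15) -> b = 0; heap: [0-14 ALLOC][15-61 FREE]
Op 4: free(b) -> (freed b); heap: [0-61 FREE]
Op 5: c = malloc(4) -> c = 0; heap: [0-3 ALLOC][4-61 FREE]
malloc(52): first-fit scan over [0-3 ALLOC][4-61 FREE] -> 4

Answer: 4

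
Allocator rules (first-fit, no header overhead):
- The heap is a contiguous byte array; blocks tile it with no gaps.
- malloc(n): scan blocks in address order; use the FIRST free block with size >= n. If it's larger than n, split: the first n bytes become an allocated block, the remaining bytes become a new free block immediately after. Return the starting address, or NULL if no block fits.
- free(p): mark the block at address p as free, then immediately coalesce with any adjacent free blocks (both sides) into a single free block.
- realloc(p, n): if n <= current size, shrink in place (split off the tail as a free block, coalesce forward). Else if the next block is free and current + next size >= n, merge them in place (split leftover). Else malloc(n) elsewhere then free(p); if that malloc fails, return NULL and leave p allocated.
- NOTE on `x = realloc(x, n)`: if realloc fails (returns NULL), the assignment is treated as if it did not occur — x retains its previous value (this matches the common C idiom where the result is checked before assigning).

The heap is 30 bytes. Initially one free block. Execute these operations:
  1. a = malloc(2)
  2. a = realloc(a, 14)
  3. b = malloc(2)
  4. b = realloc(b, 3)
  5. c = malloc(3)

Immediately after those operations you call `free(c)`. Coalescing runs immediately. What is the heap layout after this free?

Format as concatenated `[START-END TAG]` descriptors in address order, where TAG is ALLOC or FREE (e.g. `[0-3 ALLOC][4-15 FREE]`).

Answer: [0-13 ALLOC][14-16 ALLOC][17-29 FREE]

Derivation:
Op 1: a = malloc(2) -> a = 0; heap: [0-1 ALLOC][2-29 FREE]
Op 2: a = realloc(a, 14) -> a = 0; heap: [0-13 ALLOC][14-29 FREE]
Op 3: b = malloc(2) -> b = 14; heap: [0-13 ALLOC][14-15 ALLOC][16-29 FREE]
Op 4: b = realloc(b, 3) -> b = 14; heap: [0-13 ALLOC][14-16 ALLOC][17-29 FREE]
Op 5: c = malloc(3) -> c = 17; heap: [0-13 ALLOC][14-16 ALLOC][17-19 ALLOC][20-29 FREE]
free(c): c = 17 -> block [17-19 ALLOC]; mark free, coalesce with adjacent free neighbors -> [0-13 ALLOC][14-16 ALLOC][17-29 FREE]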